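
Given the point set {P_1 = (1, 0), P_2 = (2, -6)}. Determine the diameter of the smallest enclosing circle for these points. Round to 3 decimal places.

The smallest circle enclosing two points has them as diameter endpoints.
Centre = midpoint = (1.5, -3); r² = |P_1P_2|²/4 = 37/4 = 9.25.
Diameter = 2r = 2√(9.25) ≈ 6.083.

6.083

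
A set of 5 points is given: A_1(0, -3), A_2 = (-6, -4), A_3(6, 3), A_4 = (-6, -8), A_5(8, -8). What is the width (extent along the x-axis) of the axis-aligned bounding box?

14

max x = 8, min x = -6, so width = 14.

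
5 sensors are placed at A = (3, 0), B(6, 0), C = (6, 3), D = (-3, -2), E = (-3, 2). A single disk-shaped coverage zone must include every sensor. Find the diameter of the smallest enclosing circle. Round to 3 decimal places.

The minimum enclosing circle of a finite set is fixed by two of the points (as a diameter) or three (as a circumcircle).
The farthest pair is C–D with squared distance 106. The circle on this segment as diameter has centre (1.5, 0.5) and r² = 106/4 = 26.5.
Check A: distance² to centre = 2.5 ≤ 26.5, so it lies inside.
All remaining points lie in this disk, and no smaller disk contains both endpoints, so this is the minimum enclosing circle.
Diameter = 2r = 2√(26.5) ≈ 10.296.

10.296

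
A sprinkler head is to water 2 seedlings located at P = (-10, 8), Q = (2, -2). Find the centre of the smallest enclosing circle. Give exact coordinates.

The smallest circle enclosing two points has them as diameter endpoints.
Centre = midpoint = (-4, 3); r² = |PQ|²/4 = 244/4 = 61.
Centre = (-4, 3).

(-4, 3)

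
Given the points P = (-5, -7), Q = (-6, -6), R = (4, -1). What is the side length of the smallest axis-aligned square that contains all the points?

10

The bounding box has width 10 and height 6.
An axis-aligned square enclosing the set must have side ≥ max(width, height).
So the minimum side is max(10, 6) = 10.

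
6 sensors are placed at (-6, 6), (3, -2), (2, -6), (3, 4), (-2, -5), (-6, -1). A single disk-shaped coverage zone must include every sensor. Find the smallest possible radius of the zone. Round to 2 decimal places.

A smallest enclosing disk is always determined by at most three of the input points on its boundary.
The farthest pair is (-6, 6)–(2, -6) with squared distance 208. The circle on this segment as diameter has centre (-2, 0) and r² = 208/4 = 52.
Check (3, -2): distance² to centre = 29 ≤ 52, so it lies inside.
All remaining points lie in this disk, and no smaller disk contains both endpoints, so this is the minimum enclosing circle.
r = √52 ≈ 7.21.

7.21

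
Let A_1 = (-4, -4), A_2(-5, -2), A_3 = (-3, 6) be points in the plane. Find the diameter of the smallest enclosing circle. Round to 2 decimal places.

10.05

Side lengths²: A_1A_2² = 5, A_1A_3² = 101, A_2A_3² = 68.
Since A_1A_3² = 101 ≥ 68 + 5 = 73, the angle opposite A_1A_3 is not acute, so the smallest enclosing circle has A_1A_3 as diameter.
Centre = midpoint of A_1A_3 = (-3.5, 1), r² = 101/4 = 25.25.
Diameter = 2r = 2√(25.25) ≈ 10.05.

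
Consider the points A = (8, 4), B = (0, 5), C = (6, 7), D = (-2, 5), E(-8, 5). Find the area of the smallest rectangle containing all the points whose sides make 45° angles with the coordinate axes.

In coordinates u = x + y, v = x − y the rectangle is axis-aligned; the map (x,y)→(u,v) scales areas by 2.
u-values: 12, 5, 13, 3, -3; range = 13 − (-3) = 16.
v-values: 4, -5, -1, -7, -13; range = 4 − (-13) = 17.
Area = (16 × 17) / 2 = 136.

136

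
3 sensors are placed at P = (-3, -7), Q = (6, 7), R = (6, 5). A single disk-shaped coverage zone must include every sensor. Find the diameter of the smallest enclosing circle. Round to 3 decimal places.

Side lengths²: PQ² = 277, PR² = 225, QR² = 4.
Since PQ² = 277 ≥ 225 + 4 = 229, the angle opposite PQ is not acute, so the smallest enclosing circle has PQ as diameter.
Centre = midpoint of PQ = (1.5, 0), r² = 277/4 = 69.25.
Diameter = 2r = 2√(69.25) ≈ 16.643.

16.643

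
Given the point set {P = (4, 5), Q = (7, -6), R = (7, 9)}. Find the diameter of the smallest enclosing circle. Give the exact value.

15

Side lengths²: PQ² = 130, PR² = 25, QR² = 225.
Since QR² = 225 ≥ 130 + 25 = 155, the angle opposite QR is not acute, so the smallest enclosing circle has QR as diameter.
Centre = midpoint of QR = (7, 1.5), r² = 225/4 = 56.25.
Diameter = 2r = 2√(56.25) = 15.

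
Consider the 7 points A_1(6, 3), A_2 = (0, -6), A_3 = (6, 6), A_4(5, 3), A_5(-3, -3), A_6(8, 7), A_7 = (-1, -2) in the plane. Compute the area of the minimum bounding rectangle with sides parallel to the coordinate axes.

143

x ranges over [-3, 8], width 11.
y ranges over [-6, 7], height 13.
Area = 11 × 13 = 143.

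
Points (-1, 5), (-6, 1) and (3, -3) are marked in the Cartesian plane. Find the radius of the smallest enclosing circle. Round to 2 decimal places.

5.04

Call the three points A, B, C in the order given.
Side lengths²: AB² = 41, AC² = 80, BC² = 97.
Since BC² = 97 < 80 + 41 = 121, the triangle is acute, so the smallest enclosing circle is the circumcircle.
Circumcentre = (-15/14, -1/28), r² = 19885/784.
r = √(19885/784) ≈ 5.04.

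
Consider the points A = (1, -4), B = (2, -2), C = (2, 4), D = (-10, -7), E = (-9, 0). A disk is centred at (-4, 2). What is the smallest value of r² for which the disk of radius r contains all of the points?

The required radius is the distance from (-4, 2) to the farthest point.
Squared distances: 61, 52, 40, 117, 29.
Maximum is 117, attained at D.

117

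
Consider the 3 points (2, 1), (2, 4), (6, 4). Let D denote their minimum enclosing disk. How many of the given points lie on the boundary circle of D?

3

Call the three points A, B, C in the order given.
Side lengths²: AB² = 9, AC² = 25, BC² = 16.
Since AC² = 25 ≥ 16 + 9 = 25, the angle opposite AC is not acute, so the smallest enclosing circle has AC as diameter.
Centre = midpoint of AC = (4, 2.5), r² = 25/4 = 6.25.
The points at distance exactly r from the centre are (2, 1), (2, 4), (6, 4) — 3 points.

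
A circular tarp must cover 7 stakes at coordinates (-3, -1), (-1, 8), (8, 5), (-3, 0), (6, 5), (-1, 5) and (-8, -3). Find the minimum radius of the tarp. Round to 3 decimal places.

8.944

The minimum enclosing circle of a finite set is fixed by two of the points (as a diameter) or three (as a circumcircle).
The farthest pair is (8, 5)–(-8, -3) with squared distance 320. The circle on this segment as diameter has centre (0, 1) and r² = 320/4 = 80.
Check (-3, -1): distance² to centre = 13 ≤ 80, so it lies inside.
All remaining points lie in this disk, and no smaller disk contains both endpoints, so this is the minimum enclosing circle.
r = √80 ≈ 8.944.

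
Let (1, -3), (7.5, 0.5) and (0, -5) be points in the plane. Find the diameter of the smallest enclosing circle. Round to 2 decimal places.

9.30

Call the three points A, B, C in the order given.
Side lengths²: AB² = 54.5, AC² = 5, BC² = 86.5.
Since BC² = 86.5 ≥ 54.5 + 5 = 59.5, the angle opposite BC is not acute, so the smallest enclosing circle has BC as diameter.
Centre = midpoint of BC = (3.75, -2.25), r² = 86.5/4 = 21.625.
Diameter = 2r = 2√(21.625) ≈ 9.30.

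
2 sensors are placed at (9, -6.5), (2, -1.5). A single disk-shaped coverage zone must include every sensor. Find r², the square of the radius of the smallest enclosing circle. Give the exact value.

18.5

The smallest circle enclosing two points has them as diameter endpoints.
Centre = midpoint = (5.5, -4); r² = |(9, -6.5)−(2, -1.5)|²/4 = 74/4 = 18.5.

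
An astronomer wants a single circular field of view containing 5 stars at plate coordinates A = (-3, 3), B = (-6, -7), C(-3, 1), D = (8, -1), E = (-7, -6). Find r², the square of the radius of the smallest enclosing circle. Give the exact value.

By Welzl's lemma the MEC is supported by two points (diametrically opposite) or three points (on a circumcircle).
The farthest pair is D–E with squared distance 250. The circle on this segment as diameter has centre (0.5, -3.5) and r² = 250/4 = 62.5.
Check A: distance² to centre = 54.5 ≤ 62.5, so it lies inside.
All remaining points lie in this disk, and no smaller disk contains both endpoints, so this is the minimum enclosing circle.

62.5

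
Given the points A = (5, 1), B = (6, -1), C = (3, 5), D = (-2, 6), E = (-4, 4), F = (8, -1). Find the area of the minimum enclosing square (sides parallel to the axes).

144

The bounding box has width 12 and height 7.
An axis-aligned square enclosing the set must have side ≥ max(width, height).
So the minimum side is max(12, 7) = 12.
Area = 12² = 144.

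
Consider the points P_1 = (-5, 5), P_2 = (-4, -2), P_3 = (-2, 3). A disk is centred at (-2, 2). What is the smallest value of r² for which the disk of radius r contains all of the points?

The required radius is the distance from (-2, 2) to the farthest point.
Squared distances: 18, 20, 1.
Maximum is 20, attained at P_2.

20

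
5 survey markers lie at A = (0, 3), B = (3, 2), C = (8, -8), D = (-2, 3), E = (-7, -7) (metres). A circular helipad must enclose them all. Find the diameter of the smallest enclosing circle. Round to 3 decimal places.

16.120

By Welzl's lemma the MEC is supported by two points (diametrically opposite) or three points (on a circumcircle).
The minimum enclosing circle is determined by three boundary points: C, D, E.
Their circumcentre is (43/62, -285/62) with r² = 124865/1922.
The farthest remaining point A is at distance² 111845/1922 ≤ 124865/1922.
Diameter = 2r = 2√(124865/1922) ≈ 16.120.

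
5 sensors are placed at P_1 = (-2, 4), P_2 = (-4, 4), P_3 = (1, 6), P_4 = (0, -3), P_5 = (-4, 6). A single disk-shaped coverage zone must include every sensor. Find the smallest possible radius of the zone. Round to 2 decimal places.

By Welzl's lemma the MEC is supported by two points (diametrically opposite) or three points (on a circumcircle).
The minimum enclosing circle is determined by three boundary points: P_3, P_4, P_5.
Their circumcentre is (-1.5, 31/18) with r² = 3977/162.
The farthest remaining point P_2 is at distance² 1853/162 ≤ 3977/162.
r = √(3977/162) ≈ 4.95.

4.95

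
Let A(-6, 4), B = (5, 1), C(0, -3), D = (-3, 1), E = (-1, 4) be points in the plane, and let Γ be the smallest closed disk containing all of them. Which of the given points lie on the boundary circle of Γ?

A, B

The minimum enclosing circle of a finite set is fixed by two of the points (as a diameter) or three (as a circumcircle).
The farthest pair is A–B with squared distance 130. The circle on this segment as diameter has centre (-0.5, 2.5) and r² = 130/4 = 32.5.
Check C: distance² to centre = 30.5 ≤ 32.5, so it lies inside.
All remaining points lie in this disk, and no smaller disk contains both endpoints, so this is the minimum enclosing circle.
The points at distance exactly r from the centre are A, B — 2 points.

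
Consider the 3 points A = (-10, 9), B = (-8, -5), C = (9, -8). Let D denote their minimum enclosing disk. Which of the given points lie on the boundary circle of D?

A, C

Side lengths²: AB² = 200, AC² = 650, BC² = 298.
Since AC² = 650 ≥ 298 + 200 = 498, the angle opposite AC is not acute, so the smallest enclosing circle has AC as diameter.
Centre = midpoint of AC = (-0.5, 0.5), r² = 650/4 = 162.5.
The points at distance exactly r from the centre are A, C — 2 points.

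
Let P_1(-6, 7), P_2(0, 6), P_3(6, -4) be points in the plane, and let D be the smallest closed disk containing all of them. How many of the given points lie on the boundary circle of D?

2

Side lengths²: P_1P_2² = 37, P_1P_3² = 265, P_2P_3² = 136.
Since P_1P_3² = 265 ≥ 136 + 37 = 173, the angle opposite P_1P_3 is not acute, so the smallest enclosing circle has P_1P_3 as diameter.
Centre = midpoint of P_1P_3 = (0, 1.5), r² = 265/4 = 66.25.
The points at distance exactly r from the centre are P_1, P_3 — 2 points.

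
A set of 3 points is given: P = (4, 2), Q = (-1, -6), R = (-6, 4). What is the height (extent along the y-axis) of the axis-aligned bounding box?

max y = 4, min y = -6, so height = 10.

10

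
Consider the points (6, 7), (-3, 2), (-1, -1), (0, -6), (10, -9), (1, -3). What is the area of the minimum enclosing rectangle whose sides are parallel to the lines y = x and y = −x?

In coordinates u = x + y, v = x − y the rectangle is axis-aligned; the map (x,y)→(u,v) scales areas by 2.
u-values: 13, -1, -2, -6, 1, -2; range = 13 − (-6) = 19.
v-values: -1, -5, 0, 6, 19, 4; range = 19 − (-5) = 24.
Area = (19 × 24) / 2 = 228.

228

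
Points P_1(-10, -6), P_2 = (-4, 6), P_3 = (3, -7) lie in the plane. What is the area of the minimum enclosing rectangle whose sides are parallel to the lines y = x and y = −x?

180

In coordinates u = x + y, v = x − y the rectangle is axis-aligned; the map (x,y)→(u,v) scales areas by 2.
u-values: -16, 2, -4; range = 2 − (-16) = 18.
v-values: -4, -10, 10; range = 10 − (-10) = 20.
Area = (18 × 20) / 2 = 180.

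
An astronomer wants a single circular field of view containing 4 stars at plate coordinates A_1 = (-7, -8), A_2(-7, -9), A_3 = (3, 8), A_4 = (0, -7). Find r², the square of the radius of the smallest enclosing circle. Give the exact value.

97.25

By Welzl's lemma the MEC is supported by two points (diametrically opposite) or three points (on a circumcircle).
The farthest pair is A_2–A_3 with squared distance 389. The circle on this segment as diameter has centre (-2, -0.5) and r² = 389/4 = 97.25.
Check A_1: distance² to centre = 81.25 ≤ 97.25, so it lies inside.
All remaining points lie in this disk, and no smaller disk contains both endpoints, so this is the minimum enclosing circle.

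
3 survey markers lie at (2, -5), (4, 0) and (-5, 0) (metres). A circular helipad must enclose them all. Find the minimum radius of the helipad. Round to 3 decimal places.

4.632

Call the three points A, B, C in the order given.
Side lengths²: AB² = 29, AC² = 74, BC² = 81.
Since BC² = 81 < 74 + 29 = 103, the triangle is acute, so the smallest enclosing circle is the circumcircle.
Circumcentre = (-0.5, -1.1), r² = 21.46.
r = √(21.46) ≈ 4.632.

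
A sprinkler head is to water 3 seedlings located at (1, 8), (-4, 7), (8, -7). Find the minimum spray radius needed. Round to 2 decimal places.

Call the three points A, B, C in the order given.
Side lengths²: AB² = 26, AC² = 274, BC² = 340.
Since BC² = 340 ≥ 274 + 26 = 300, the angle opposite BC is not acute, so the smallest enclosing circle has BC as diameter.
Centre = midpoint of BC = (2, 0), r² = 340/4 = 85.
r = √85 ≈ 9.22.

9.22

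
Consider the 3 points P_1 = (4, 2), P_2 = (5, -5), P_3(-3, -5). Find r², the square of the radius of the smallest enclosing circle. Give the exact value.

Side lengths²: P_1P_2² = 50, P_1P_3² = 98, P_2P_3² = 64.
Since P_1P_3² = 98 < 64 + 50 = 114, the triangle is acute, so the smallest enclosing circle is the circumcircle.
Circumcentre = (1, -2), r² = 25.

25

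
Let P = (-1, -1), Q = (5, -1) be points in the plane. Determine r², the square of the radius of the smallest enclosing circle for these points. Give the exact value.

9

The smallest circle enclosing two points has them as diameter endpoints.
Centre = midpoint = (2, -1); r² = |PQ|²/4 = 36/4 = 9.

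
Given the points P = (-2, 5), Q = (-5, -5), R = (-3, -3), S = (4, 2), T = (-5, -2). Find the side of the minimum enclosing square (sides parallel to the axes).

10

The bounding box has width 9 and height 10.
An axis-aligned square enclosing the set must have side ≥ max(width, height).
So the minimum side is max(9, 10) = 10.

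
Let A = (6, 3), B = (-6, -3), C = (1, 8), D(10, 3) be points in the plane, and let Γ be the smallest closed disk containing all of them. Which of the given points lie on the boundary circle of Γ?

B, D

By Welzl's lemma the MEC is supported by two points (diametrically opposite) or three points (on a circumcircle).
The farthest pair is B–D with squared distance 292. The circle on this segment as diameter has centre (2, 0) and r² = 292/4 = 73.
Check A: distance² to centre = 25 ≤ 73, so it lies inside.
All remaining points lie in this disk, and no smaller disk contains both endpoints, so this is the minimum enclosing circle.
The points at distance exactly r from the centre are B, D — 2 points.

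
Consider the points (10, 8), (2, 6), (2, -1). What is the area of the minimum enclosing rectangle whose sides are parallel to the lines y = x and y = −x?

59.5

In coordinates u = x + y, v = x − y the rectangle is axis-aligned; the map (x,y)→(u,v) scales areas by 2.
u-values: 18, 8, 1; range = 18 − 1 = 17.
v-values: 2, -4, 3; range = 3 − (-4) = 7.
Area = (17 × 7) / 2 = 59.5.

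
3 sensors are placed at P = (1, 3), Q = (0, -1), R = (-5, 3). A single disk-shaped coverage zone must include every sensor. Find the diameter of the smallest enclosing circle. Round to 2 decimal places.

6.60

Side lengths²: PQ² = 17, PR² = 36, QR² = 41.
Since QR² = 41 < 36 + 17 = 53, the triangle is acute, so the smallest enclosing circle is the circumcircle.
Circumcentre = (-2, 1.625), r² = 10.890625.
Diameter = 2r = 2√(10.890625) ≈ 6.60.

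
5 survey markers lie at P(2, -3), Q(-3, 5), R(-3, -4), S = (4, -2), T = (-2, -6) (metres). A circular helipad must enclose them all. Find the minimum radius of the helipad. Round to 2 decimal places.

5.63

By Welzl's lemma the MEC is supported by two points (diametrically opposite) or three points (on a circumcircle).
The minimum enclosing circle is determined by three boundary points: Q, S, T.
Their circumcentre is (-1.4, -0.4) with r² = 31.72.
The farthest remaining point P is at distance² 18.32 ≤ 31.72.
r = √(31.72) ≈ 5.63.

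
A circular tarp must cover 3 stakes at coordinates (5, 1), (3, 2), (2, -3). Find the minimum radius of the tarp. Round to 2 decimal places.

2.59

Call the three points A, B, C in the order given.
Side lengths²: AB² = 5, AC² = 25, BC² = 26.
Since BC² = 26 < 25 + 5 = 30, the triangle is acute, so the smallest enclosing circle is the circumcircle.
Circumcentre = (65/22, -13/22), r² = 1625/242.
r = √(1625/242) ≈ 2.59.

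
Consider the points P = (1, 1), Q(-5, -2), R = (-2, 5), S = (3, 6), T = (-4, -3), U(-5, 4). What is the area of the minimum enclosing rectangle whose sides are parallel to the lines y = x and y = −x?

72

In coordinates u = x + y, v = x − y the rectangle is axis-aligned; the map (x,y)→(u,v) scales areas by 2.
u-values: 2, -7, 3, 9, -7, -1; range = 9 − (-7) = 16.
v-values: 0, -3, -7, -3, -1, -9; range = 0 − (-9) = 9.
Area = (16 × 9) / 2 = 72.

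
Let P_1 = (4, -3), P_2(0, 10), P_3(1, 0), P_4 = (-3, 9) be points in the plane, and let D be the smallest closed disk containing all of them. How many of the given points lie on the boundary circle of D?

3

A smallest enclosing disk is always determined by at most three of the input points on its boundary.
The minimum enclosing circle is determined by three boundary points: P_1, P_2, P_4.
Their circumcentre is (55/86, 265/86) with r² = 178525/3698.
The farthest remaining point P_3 is at distance² 35593/3698 ≤ 178525/3698.
The points at distance exactly r from the centre are P_1, P_2, P_4 — 3 points.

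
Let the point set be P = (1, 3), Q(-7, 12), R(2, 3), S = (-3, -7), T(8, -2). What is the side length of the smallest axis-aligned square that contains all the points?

19

The bounding box has width 15 and height 19.
An axis-aligned square enclosing the set must have side ≥ max(width, height).
So the minimum side is max(15, 19) = 19.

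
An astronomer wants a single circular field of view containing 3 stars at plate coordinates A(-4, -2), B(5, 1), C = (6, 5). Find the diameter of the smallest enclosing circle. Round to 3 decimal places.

Side lengths²: AB² = 90, AC² = 149, BC² = 17.
Since AC² = 149 ≥ 90 + 17 = 107, the angle opposite AC is not acute, so the smallest enclosing circle has AC as diameter.
Centre = midpoint of AC = (1, 1.5), r² = 149/4 = 37.25.
Diameter = 2r = 2√(37.25) ≈ 12.207.

12.207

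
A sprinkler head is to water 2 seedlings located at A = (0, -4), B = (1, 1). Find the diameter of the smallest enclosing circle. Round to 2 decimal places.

5.10

The smallest circle enclosing two points has them as diameter endpoints.
Centre = midpoint = (0.5, -1.5); r² = |AB|²/4 = 26/4 = 6.5.
Diameter = 2r = 2√(6.5) ≈ 5.10.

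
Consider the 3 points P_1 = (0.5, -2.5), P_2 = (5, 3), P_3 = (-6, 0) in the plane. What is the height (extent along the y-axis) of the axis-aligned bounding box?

5.5

max y = 3, min y = -2.5, so height = 5.5.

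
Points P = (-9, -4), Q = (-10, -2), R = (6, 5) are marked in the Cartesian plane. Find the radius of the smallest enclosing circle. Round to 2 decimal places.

Side lengths²: PQ² = 5, PR² = 306, QR² = 305.
Since PR² = 306 < 305 + 5 = 310, the triangle is acute, so the smallest enclosing circle is the circumcircle.
Circumcentre = (-45/26, 23/26), r² = 25925/338.
r = √(25925/338) ≈ 8.76.

8.76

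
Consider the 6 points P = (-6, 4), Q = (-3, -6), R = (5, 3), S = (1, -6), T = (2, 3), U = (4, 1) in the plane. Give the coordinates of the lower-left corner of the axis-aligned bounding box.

(-6, -6)

x-range [-6, 5], y-range [-6, 4].
The lower-left corner is (-6, -6).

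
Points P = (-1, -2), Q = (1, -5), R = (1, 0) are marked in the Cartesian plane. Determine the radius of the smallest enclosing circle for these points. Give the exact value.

2.5

Side lengths²: PQ² = 13, PR² = 8, QR² = 25.
Since QR² = 25 ≥ 13 + 8 = 21, the angle opposite QR is not acute, so the smallest enclosing circle has QR as diameter.
Centre = midpoint of QR = (1, -2.5), r² = 25/4 = 6.25.
r = √(6.25) = 2.5.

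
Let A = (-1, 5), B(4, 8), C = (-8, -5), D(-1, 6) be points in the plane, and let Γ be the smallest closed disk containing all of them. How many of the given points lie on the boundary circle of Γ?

2

The minimum enclosing circle of a finite set is fixed by two of the points (as a diameter) or three (as a circumcircle).
The farthest pair is B–C with squared distance 313. The circle on this segment as diameter has centre (-2, 1.5) and r² = 313/4 = 78.25.
Check A: distance² to centre = 13.25 ≤ 78.25, so it lies inside.
All remaining points lie in this disk, and no smaller disk contains both endpoints, so this is the minimum enclosing circle.
The points at distance exactly r from the centre are B, C — 2 points.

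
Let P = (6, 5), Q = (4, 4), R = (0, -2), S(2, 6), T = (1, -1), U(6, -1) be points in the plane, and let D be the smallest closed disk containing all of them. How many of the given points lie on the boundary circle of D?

A smallest enclosing disk is always determined by at most three of the input points on its boundary.
The farthest pair is P–R with squared distance 85. The circle on this segment as diameter has centre (3, 1.5) and r² = 85/4 = 21.25.
Check Q: distance² to centre = 7.25 ≤ 21.25, so it lies inside.
All remaining points lie in this disk, and no smaller disk contains both endpoints, so this is the minimum enclosing circle.
The points at distance exactly r from the centre are P, R, S — 3 points.

3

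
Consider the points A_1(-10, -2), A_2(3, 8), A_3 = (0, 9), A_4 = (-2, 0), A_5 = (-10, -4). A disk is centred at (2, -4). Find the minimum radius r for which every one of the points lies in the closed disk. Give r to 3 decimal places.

The required radius is the distance from (2, -4) to the farthest point.
Squared distances: 148, 145, 173, 32, 144.
Maximum is 173, attained at A_3.
r = √173 ≈ 13.153.

13.153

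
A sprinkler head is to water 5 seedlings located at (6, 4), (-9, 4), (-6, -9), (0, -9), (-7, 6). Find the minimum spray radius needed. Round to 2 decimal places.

9.08

By Welzl's lemma the MEC is supported by two points (diametrically opposite) or three points (on a circumcircle).
The minimum enclosing circle is determined by three boundary points: (6, 4), (-9, 4), (-6, -9).
Their circumcentre is (-1.5, -29/26) with r² = 27857/338.
The farthest remaining point (-7, 6) is at distance² 27337/338 ≤ 27857/338.
r = √(27857/338) ≈ 9.08.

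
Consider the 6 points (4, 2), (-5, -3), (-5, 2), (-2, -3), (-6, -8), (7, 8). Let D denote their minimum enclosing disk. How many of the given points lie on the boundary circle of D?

A smallest enclosing disk is always determined by at most three of the input points on its boundary.
The farthest pair is (-6, -8)–(7, 8) with squared distance 425. The circle on this segment as diameter has centre (0.5, 0) and r² = 425/4 = 106.25.
Check (4, 2): distance² to centre = 16.25 ≤ 106.25, so it lies inside.
All remaining points lie in this disk, and no smaller disk contains both endpoints, so this is the minimum enclosing circle.
The points at distance exactly r from the centre are (-6, -8), (7, 8) — 2 points.

2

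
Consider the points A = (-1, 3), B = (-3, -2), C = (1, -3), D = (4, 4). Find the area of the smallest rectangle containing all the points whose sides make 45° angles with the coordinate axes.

52

In coordinates u = x + y, v = x − y the rectangle is axis-aligned; the map (x,y)→(u,v) scales areas by 2.
u-values: 2, -5, -2, 8; range = 8 − (-5) = 13.
v-values: -4, -1, 4, 0; range = 4 − (-4) = 8.
Area = (13 × 8) / 2 = 52.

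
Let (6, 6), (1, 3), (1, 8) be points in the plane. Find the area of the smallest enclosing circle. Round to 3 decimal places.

30.976

Call the three points A, B, C in the order given.
Side lengths²: AB² = 34, AC² = 29, BC² = 25.
Since AB² = 34 < 29 + 25 = 54, the triangle is acute, so the smallest enclosing circle is the circumcircle.
Circumcentre = (2.9, 5.5), r² = 9.86.
Area = π·r² = π·9.86 ≈ 30.976.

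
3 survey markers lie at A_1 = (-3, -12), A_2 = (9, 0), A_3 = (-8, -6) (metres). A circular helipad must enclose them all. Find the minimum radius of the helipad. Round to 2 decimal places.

9.05

Side lengths²: A_1A_2² = 288, A_1A_3² = 61, A_2A_3² = 325.
Since A_2A_3² = 325 < 288 + 61 = 349, the triangle is acute, so the smallest enclosing circle is the circumcircle.
Circumcentre = (17/22, -83/22), r² = 19825/242.
r = √(19825/242) ≈ 9.05.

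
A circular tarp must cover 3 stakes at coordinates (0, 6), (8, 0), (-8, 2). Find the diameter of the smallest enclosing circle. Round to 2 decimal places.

16.12

Call the three points A, B, C in the order given.
Side lengths²: AB² = 100, AC² = 80, BC² = 260.
Since BC² = 260 ≥ 100 + 80 = 180, the angle opposite BC is not acute, so the smallest enclosing circle has BC as diameter.
Centre = midpoint of BC = (0, 1), r² = 260/4 = 65.
Diameter = 2r = 2√65 ≈ 16.12.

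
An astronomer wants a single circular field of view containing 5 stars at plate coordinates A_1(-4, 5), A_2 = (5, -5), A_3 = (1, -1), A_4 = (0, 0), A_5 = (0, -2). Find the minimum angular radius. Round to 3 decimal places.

By Welzl's lemma the MEC is supported by two points (diametrically opposite) or three points (on a circumcircle).
The farthest pair is A_1–A_2 with squared distance 181. The circle on this segment as diameter has centre (0.5, 0) and r² = 181/4 = 45.25.
Check A_3: distance² to centre = 1.25 ≤ 45.25, so it lies inside.
All remaining points lie in this disk, and no smaller disk contains both endpoints, so this is the minimum enclosing circle.
r = √(45.25) ≈ 6.727.

6.727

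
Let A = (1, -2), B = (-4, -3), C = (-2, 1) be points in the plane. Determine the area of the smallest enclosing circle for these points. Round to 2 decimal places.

22.69

Side lengths²: AB² = 26, AC² = 18, BC² = 20.
Since AB² = 26 < 20 + 18 = 38, the triangle is acute, so the smallest enclosing circle is the circumcircle.
Circumcentre = (-5/3, -5/3), r² = 65/9.
Area = π·r² = π·65/9 ≈ 22.69.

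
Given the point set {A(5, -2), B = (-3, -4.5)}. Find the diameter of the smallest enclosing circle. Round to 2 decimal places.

8.38

The smallest circle enclosing two points has them as diameter endpoints.
Centre = midpoint = (1, -3.25); r² = |AB|²/4 = 70.25/4 = 17.5625.
Diameter = 2r = 2√(17.5625) ≈ 8.38.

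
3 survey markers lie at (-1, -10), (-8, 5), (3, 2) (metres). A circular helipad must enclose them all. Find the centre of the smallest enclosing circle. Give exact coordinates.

Call the three points A, B, C in the order given.
Side lengths²: AB² = 274, AC² = 160, BC² = 130.
Since AB² = 274 < 160 + 130 = 290, the triangle is acute, so the smallest enclosing circle is the circumcircle.
Circumcentre = (-49/12, -83/36), r² = 44525/648.
Centre = (-49/12, -83/36).

(-49/12, -83/36)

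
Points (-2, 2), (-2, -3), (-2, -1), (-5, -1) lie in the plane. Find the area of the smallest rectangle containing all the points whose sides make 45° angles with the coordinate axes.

15

In coordinates u = x + y, v = x − y the rectangle is axis-aligned; the map (x,y)→(u,v) scales areas by 2.
u-values: 0, -5, -3, -6; range = 0 − (-6) = 6.
v-values: -4, 1, -1, -4; range = 1 − (-4) = 5.
Area = (6 × 5) / 2 = 15.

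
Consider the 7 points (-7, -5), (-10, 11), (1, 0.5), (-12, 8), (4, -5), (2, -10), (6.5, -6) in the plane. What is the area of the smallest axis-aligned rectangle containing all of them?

x ranges over [-12, 6.5], width 18.5.
y ranges over [-10, 11], height 21.
Area = 18.5 × 21 = 388.5.

388.5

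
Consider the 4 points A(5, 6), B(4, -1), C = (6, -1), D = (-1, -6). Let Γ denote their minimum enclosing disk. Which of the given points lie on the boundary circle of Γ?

A, D

By Welzl's lemma the MEC is supported by two points (diametrically opposite) or three points (on a circumcircle).
The farthest pair is A–D with squared distance 180. The circle on this segment as diameter has centre (2, 0) and r² = 180/4 = 45.
Check B: distance² to centre = 5 ≤ 45, so it lies inside.
All remaining points lie in this disk, and no smaller disk contains both endpoints, so this is the minimum enclosing circle.
The points at distance exactly r from the centre are A, D — 2 points.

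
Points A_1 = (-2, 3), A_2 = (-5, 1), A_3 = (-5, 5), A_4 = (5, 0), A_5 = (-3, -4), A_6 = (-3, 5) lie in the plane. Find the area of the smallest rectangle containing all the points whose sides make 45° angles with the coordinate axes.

90

In coordinates u = x + y, v = x − y the rectangle is axis-aligned; the map (x,y)→(u,v) scales areas by 2.
u-values: 1, -4, 0, 5, -7, 2; range = 5 − (-7) = 12.
v-values: -5, -6, -10, 5, 1, -8; range = 5 − (-10) = 15.
Area = (12 × 15) / 2 = 90.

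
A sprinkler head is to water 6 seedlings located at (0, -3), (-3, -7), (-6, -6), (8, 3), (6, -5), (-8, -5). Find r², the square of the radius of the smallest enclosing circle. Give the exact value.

80

By Welzl's lemma the MEC is supported by two points (diametrically opposite) or three points (on a circumcircle).
The farthest pair is (8, 3)–(-8, -5) with squared distance 320. The circle on this segment as diameter has centre (0, -1) and r² = 320/4 = 80.
Check (0, -3): distance² to centre = 4 ≤ 80, so it lies inside.
All remaining points lie in this disk, and no smaller disk contains both endpoints, so this is the minimum enclosing circle.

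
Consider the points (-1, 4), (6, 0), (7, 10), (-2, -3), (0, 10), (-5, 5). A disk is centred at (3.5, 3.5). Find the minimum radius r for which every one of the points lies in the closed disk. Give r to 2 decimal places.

8.63

The required radius is the distance from (3.5, 3.5) to the farthest point.
Squared distances: 20.5, 18.5, 54.5, 72.5, 54.5, 74.5.
Maximum is 74.5, attained at (-5, 5).
r = √(74.5) ≈ 8.63.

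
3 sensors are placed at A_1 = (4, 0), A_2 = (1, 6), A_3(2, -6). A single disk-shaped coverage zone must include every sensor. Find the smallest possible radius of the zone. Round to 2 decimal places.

Side lengths²: A_1A_2² = 45, A_1A_3² = 40, A_2A_3² = 145.
Since A_2A_3² = 145 ≥ 45 + 40 = 85, the angle opposite A_2A_3 is not acute, so the smallest enclosing circle has A_2A_3 as diameter.
Centre = midpoint of A_2A_3 = (1.5, 0), r² = 145/4 = 36.25.
r = √(36.25) ≈ 6.02.

6.02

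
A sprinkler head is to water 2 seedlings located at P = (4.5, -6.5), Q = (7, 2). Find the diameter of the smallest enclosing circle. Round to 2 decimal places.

The smallest circle enclosing two points has them as diameter endpoints.
Centre = midpoint = (5.75, -2.25); r² = |PQ|²/4 = 78.5/4 = 19.625.
Diameter = 2r = 2√(19.625) ≈ 8.86.

8.86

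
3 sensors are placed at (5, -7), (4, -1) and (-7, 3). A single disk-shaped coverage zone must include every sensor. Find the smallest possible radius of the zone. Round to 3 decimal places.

7.810

Call the three points A, B, C in the order given.
Side lengths²: AB² = 37, AC² = 244, BC² = 137.
Since AC² = 244 ≥ 137 + 37 = 174, the angle opposite AC is not acute, so the smallest enclosing circle has AC as diameter.
Centre = midpoint of AC = (-1, -2), r² = 244/4 = 61.
r = √61 ≈ 7.810.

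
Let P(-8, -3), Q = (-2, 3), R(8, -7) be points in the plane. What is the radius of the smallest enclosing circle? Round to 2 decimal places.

8.25

Side lengths²: PQ² = 72, PR² = 272, QR² = 200.
Since PR² = 272 ≥ 200 + 72 = 272, the angle opposite PR is not acute, so the smallest enclosing circle has PR as diameter.
Centre = midpoint of PR = (0, -5), r² = 272/4 = 68.
r = √68 ≈ 8.25.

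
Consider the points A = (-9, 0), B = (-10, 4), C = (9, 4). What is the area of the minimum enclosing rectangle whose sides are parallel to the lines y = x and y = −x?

In coordinates u = x + y, v = x − y the rectangle is axis-aligned; the map (x,y)→(u,v) scales areas by 2.
u-values: -9, -6, 13; range = 13 − (-9) = 22.
v-values: -9, -14, 5; range = 5 − (-14) = 19.
Area = (22 × 19) / 2 = 209.

209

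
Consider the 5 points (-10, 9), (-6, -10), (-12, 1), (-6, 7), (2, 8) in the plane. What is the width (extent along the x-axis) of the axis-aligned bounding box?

14

max x = 2, min x = -12, so width = 14.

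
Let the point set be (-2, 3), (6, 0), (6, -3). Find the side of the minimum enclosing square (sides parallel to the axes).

The bounding box has width 8 and height 6.
An axis-aligned square enclosing the set must have side ≥ max(width, height).
So the minimum side is max(8, 6) = 8.

8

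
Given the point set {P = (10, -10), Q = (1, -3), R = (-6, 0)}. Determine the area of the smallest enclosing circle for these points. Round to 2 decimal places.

279.60

Side lengths²: PQ² = 130, PR² = 356, QR² = 58.
Since PR² = 356 ≥ 130 + 58 = 188, the angle opposite PR is not acute, so the smallest enclosing circle has PR as diameter.
Centre = midpoint of PR = (2, -5), r² = 356/4 = 89.
Area = π·r² = π·89 ≈ 279.60.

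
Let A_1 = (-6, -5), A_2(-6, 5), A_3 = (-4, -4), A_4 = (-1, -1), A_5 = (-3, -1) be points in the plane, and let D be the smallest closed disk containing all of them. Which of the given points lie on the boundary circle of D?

A_1, A_2, A_4

The minimum enclosing circle is determined by three boundary points: A_1, A_2, A_4.
Their circumcentre is (-5.9, 0) with r² = 25.01.
The farthest remaining point A_3 is at distance² 19.61 ≤ 25.01.
The points at distance exactly r from the centre are A_1, A_2, A_4 — 3 points.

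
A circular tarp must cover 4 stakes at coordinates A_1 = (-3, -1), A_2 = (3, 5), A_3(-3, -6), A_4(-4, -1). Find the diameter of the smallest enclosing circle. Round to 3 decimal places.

12.530

The minimum enclosing circle of a finite set is fixed by two of the points (as a diameter) or three (as a circumcircle).
The farthest pair is A_2–A_3 with squared distance 157. The circle on this segment as diameter has centre (0, -0.5) and r² = 157/4 = 39.25.
Check A_1: distance² to centre = 9.25 ≤ 39.25, so it lies inside.
All remaining points lie in this disk, and no smaller disk contains both endpoints, so this is the minimum enclosing circle.
Diameter = 2r = 2√(39.25) ≈ 12.530.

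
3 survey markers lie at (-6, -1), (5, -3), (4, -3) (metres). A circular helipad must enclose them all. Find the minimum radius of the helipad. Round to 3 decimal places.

5.590

Call the three points A, B, C in the order given.
Side lengths²: AB² = 125, AC² = 104, BC² = 1.
Since AB² = 125 ≥ 104 + 1 = 105, the angle opposite AB is not acute, so the smallest enclosing circle has AB as diameter.
Centre = midpoint of AB = (-0.5, -2), r² = 125/4 = 31.25.
r = √(31.25) ≈ 5.590.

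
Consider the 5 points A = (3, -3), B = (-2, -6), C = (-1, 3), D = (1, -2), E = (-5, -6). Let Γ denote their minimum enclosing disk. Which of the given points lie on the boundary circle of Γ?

The minimum enclosing circle is determined by three boundary points: A, C, E.
Their circumcentre is (-1.95, -59/30) with r² = 92053/3600.
The farthest remaining point B is at distance² 58573/3600 ≤ 92053/3600.
The points at distance exactly r from the centre are A, C, E — 3 points.

A, C, E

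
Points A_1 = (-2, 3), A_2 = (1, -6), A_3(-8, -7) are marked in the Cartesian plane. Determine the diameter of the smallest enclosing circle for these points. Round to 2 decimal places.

11.93

Side lengths²: A_1A_2² = 90, A_1A_3² = 136, A_2A_3² = 82.
Since A_1A_3² = 136 < 90 + 82 = 172, the triangle is acute, so the smallest enclosing circle is the circumcircle.
Circumcentre = (-55/14, -37/14), r² = 3485/98.
Diameter = 2r = 2√(3485/98) ≈ 11.93.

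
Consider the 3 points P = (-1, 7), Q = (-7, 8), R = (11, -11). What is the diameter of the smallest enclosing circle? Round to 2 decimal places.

Side lengths²: PQ² = 37, PR² = 468, QR² = 685.
Since QR² = 685 ≥ 468 + 37 = 505, the angle opposite QR is not acute, so the smallest enclosing circle has QR as diameter.
Centre = midpoint of QR = (2, -1.5), r² = 685/4 = 171.25.
Diameter = 2r = 2√(171.25) ≈ 26.17.

26.17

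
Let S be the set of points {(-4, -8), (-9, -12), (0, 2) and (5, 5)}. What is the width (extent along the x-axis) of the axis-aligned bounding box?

14

max x = 5, min x = -9, so width = 14.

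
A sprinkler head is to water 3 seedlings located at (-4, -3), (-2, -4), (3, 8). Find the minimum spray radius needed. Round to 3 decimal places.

Call the three points A, B, C in the order given.
Side lengths²: AB² = 5, AC² = 170, BC² = 169.
Since AC² = 170 < 169 + 5 = 174, the triangle is acute, so the smallest enclosing circle is the circumcircle.
Circumcentre = (-7/58, 131/58), r² = 71825/1682.
r = √(71825/1682) ≈ 6.535.

6.535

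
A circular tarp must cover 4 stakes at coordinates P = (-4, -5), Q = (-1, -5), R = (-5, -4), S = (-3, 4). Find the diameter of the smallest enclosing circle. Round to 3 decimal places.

9.276

A smallest enclosing disk is always determined by at most three of the input points on its boundary.
The minimum enclosing circle is determined by three boundary points: P, Q, S.
Their circumcentre is (-2.5, -11/18) with r² = 3485/162.
The farthest remaining point R is at distance² 2873/162 ≤ 3485/162.
Diameter = 2r = 2√(3485/162) ≈ 9.276.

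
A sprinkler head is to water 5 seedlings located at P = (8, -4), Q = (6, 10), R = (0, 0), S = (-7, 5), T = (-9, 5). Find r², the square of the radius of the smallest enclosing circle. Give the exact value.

The minimum enclosing circle of a finite set is fixed by two of the points (as a diameter) or three (as a circumcircle).
The minimum enclosing circle is determined by three boundary points: P, Q, T.
Their circumcentre is (7/22, 45/22) with r² = 23125/242.
The farthest remaining point S is at distance² 15073/242 ≤ 23125/242.

23125/242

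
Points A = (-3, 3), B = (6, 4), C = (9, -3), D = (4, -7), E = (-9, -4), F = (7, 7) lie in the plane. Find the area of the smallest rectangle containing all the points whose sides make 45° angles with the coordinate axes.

243

In coordinates u = x + y, v = x − y the rectangle is axis-aligned; the map (x,y)→(u,v) scales areas by 2.
u-values: 0, 10, 6, -3, -13, 14; range = 14 − (-13) = 27.
v-values: -6, 2, 12, 11, -5, 0; range = 12 − (-6) = 18.
Area = (27 × 18) / 2 = 243.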